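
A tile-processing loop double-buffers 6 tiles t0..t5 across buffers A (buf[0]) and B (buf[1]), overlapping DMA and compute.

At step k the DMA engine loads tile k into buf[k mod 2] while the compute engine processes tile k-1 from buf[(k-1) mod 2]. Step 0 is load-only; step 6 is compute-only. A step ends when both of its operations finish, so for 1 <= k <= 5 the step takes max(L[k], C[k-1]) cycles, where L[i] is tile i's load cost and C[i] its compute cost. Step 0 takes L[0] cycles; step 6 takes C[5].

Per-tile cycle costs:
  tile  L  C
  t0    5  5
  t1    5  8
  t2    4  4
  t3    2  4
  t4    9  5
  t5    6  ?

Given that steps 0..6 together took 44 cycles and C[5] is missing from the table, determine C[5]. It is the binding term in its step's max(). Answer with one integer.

C[5] = 7

step 0 | dur = L[0]=5 = 5
step 1 | dur = max(L[1]=5, C[0]=5) = 5
step 2 | dur = max(L[2]=4, C[1]=8) = 8
step 3 | dur = max(L[3]=2, C[2]=4) = 4
step 4 | dur = max(L[4]=9, C[3]=4) = 9
step 5 | dur = max(L[5]=6, C[4]=5) = 6
step 6 | dur = C[5]=? = C[5]  (unknown; binding)
sum of known step durations = 37
dur[6] = total - known = 44 - 37 = 7
C[5] is the binding max in step 6, so C[5] = dur[6] = 7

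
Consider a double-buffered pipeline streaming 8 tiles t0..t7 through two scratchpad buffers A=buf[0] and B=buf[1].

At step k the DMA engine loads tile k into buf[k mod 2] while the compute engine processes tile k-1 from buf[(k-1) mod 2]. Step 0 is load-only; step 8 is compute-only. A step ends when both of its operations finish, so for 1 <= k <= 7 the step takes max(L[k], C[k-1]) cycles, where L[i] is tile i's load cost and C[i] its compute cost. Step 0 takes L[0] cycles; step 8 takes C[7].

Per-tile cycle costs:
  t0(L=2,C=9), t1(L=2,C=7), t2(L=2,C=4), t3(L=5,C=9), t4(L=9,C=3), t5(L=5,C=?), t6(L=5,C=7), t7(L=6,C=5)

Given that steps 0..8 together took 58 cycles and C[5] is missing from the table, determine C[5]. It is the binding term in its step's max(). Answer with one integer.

step 0 → dur = L[0]=2 = 2
step 1 → dur = max(L[1]=2, C[0]=9) = 9
step 2 → dur = max(L[2]=2, C[1]=7) = 7
step 3 → dur = max(L[3]=5, C[2]=4) = 5
step 4 → dur = max(L[4]=9, C[3]=9) = 9
step 5 → dur = max(L[5]=5, C[4]=3) = 5
step 6 → dur = max(L[6]=5, C[5]=?) = C[5]  (unknown; binding)
step 7 → dur = max(L[7]=6, C[6]=7) = 7
step 8 → dur = C[7]=5 = 5
sum of known step durations = 49
dur[6] = total - known = 58 - 49 = 9
C[5] is the binding max in step 6, so C[5] = dur[6] = 9

C[5] = 9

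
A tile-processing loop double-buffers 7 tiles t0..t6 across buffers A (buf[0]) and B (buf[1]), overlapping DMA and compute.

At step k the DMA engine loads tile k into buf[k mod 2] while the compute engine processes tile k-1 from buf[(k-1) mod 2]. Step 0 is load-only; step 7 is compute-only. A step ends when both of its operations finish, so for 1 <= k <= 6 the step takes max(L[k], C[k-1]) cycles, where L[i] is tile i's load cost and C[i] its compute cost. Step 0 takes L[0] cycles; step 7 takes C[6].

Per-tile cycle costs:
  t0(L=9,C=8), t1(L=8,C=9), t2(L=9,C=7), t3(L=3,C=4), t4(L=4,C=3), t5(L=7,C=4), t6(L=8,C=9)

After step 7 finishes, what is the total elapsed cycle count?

step 0: L[0]=9 → dur=9, Σ=9 | A=load:t0 B=idle [load-only]
step 1: L[1]=8 C[0]=8 → dur=8, Σ=17 | A=compute:t0 B=load:t1 [tied]
step 2: L[2]=9 C[1]=9 → dur=9, Σ=26 | A=load:t2 B=compute:t1 [tied]
step 3: L[3]=3 C[2]=7 → dur=7, Σ=33 | A=compute:t2 B=load:t3 [compute-bound]
step 4: L[4]=4 C[3]=4 → dur=4, Σ=37 | A=load:t4 B=compute:t3 [tied]
step 5: L[5]=7 C[4]=3 → dur=7, Σ=44 | A=compute:t4 B=load:t5 [load-bound]
step 6: L[6]=8 C[5]=4 → dur=8, Σ=52 | A=load:t6 B=compute:t5 [load-bound]
step 7: C[6]=9 → dur=9, Σ=61 | A=compute:t6 B=idle [compute-only]

end_cycle[7] = 61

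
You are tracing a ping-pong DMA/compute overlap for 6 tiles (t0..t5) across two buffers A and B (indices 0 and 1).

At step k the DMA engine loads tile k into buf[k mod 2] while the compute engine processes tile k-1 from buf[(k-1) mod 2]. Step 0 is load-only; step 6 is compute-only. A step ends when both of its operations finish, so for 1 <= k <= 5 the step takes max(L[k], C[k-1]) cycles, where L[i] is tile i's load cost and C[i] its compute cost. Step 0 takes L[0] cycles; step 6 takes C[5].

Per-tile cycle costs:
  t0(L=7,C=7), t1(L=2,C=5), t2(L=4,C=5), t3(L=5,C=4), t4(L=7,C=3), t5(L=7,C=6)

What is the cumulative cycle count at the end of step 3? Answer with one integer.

step 0: L[0]=7 → dur=7, Σ=7 | A=load:t0 B=idle [load-only]
step 1: L[1]=2 C[0]=7 → dur=7, Σ=14 | A=compute:t0 B=load:t1 [compute-bound]
step 2: L[2]=4 C[1]=5 → dur=5, Σ=19 | A=load:t2 B=compute:t1 [compute-bound]
step 3: L[3]=5 C[2]=5 → dur=5, Σ=24 | A=compute:t2 B=load:t3 [tied]
step 4: L[4]=7 C[3]=4 → dur=7, Σ=31 | A=load:t4 B=compute:t3 [load-bound]
step 5: L[5]=7 C[4]=3 → dur=7, Σ=38 | A=compute:t4 B=load:t5 [load-bound]
step 6: C[5]=6 → dur=6, Σ=44 | A=idle B=compute:t5 [compute-only]

end_cycle[3] = 24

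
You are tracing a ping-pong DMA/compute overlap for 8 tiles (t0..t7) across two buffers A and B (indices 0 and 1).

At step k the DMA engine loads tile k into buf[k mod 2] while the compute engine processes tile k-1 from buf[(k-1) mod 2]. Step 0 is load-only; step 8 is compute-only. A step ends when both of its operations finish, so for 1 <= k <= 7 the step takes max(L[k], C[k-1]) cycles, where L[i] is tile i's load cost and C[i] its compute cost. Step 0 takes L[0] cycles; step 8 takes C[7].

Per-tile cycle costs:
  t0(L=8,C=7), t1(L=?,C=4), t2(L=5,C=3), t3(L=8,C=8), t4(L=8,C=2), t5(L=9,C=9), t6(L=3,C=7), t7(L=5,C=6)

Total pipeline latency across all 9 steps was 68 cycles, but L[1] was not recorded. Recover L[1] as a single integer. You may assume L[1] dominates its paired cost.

L[1] = 8

step 0 → dur = L[0]=8 = 8
step 1 → dur = max(L[1]=?, C[0]=7) = L[1]  (unknown; binding)
step 2 → dur = max(L[2]=5, C[1]=4) = 5
step 3 → dur = max(L[3]=8, C[2]=3) = 8
step 4 → dur = max(L[4]=8, C[3]=8) = 8
step 5 → dur = max(L[5]=9, C[4]=2) = 9
step 6 → dur = max(L[6]=3, C[5]=9) = 9
step 7 → dur = max(L[7]=5, C[6]=7) = 7
step 8 → dur = C[7]=6 = 6
sum of known step durations = 60
dur[1] = total - known = 68 - 60 = 8
L[1] is the binding max in step 1, so L[1] = dur[1] = 8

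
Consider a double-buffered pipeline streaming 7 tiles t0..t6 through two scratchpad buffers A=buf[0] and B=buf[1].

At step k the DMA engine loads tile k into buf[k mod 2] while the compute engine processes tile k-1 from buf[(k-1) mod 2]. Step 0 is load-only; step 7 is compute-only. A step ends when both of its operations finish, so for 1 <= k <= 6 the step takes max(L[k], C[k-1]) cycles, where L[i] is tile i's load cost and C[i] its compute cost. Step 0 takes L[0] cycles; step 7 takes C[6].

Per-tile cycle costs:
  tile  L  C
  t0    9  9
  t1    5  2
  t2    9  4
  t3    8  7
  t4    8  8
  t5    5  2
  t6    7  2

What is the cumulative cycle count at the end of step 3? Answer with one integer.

end_cycle[3] = 35

step 0: L[0]=9 → dur=9, Σ=9 | A=load:t0 B=idle [load-only]
step 1: L[1]=5 C[0]=9 → dur=9, Σ=18 | A=compute:t0 B=load:t1 [compute-bound]
step 2: L[2]=9 C[1]=2 → dur=9, Σ=27 | A=load:t2 B=compute:t1 [load-bound]
step 3: L[3]=8 C[2]=4 → dur=8, Σ=35 | A=compute:t2 B=load:t3 [load-bound]
step 4: L[4]=8 C[3]=7 → dur=8, Σ=43 | A=load:t4 B=compute:t3 [load-bound]
step 5: L[5]=5 C[4]=8 → dur=8, Σ=51 | A=compute:t4 B=load:t5 [compute-bound]
step 6: L[6]=7 C[5]=2 → dur=7, Σ=58 | A=load:t6 B=compute:t5 [load-bound]
step 7: C[6]=2 → dur=2, Σ=60 | A=compute:t6 B=idle [compute-only]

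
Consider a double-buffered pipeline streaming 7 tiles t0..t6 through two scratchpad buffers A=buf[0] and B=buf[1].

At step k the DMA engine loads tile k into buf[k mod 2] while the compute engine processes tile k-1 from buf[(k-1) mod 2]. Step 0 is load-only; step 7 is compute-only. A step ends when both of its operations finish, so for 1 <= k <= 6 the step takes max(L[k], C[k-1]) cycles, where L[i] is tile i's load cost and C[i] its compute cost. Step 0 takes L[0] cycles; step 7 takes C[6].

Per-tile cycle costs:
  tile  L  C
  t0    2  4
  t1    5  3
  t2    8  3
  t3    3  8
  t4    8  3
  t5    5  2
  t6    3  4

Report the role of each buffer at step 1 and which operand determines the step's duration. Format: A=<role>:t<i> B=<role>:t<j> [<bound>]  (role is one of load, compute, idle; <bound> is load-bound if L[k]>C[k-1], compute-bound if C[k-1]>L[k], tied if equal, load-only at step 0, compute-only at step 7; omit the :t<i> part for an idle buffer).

step 0: L[0]=2 → dur=2, Σ=2 | A=load:t0 B=idle [load-only]
step 1: L[1]=5 C[0]=4 → dur=5, Σ=7 | A=compute:t0 B=load:t1 [load-bound]
step 2: L[2]=8 C[1]=3 → dur=8, Σ=15 | A=load:t2 B=compute:t1 [load-bound]
step 3: L[3]=3 C[2]=3 → dur=3, Σ=18 | A=compute:t2 B=load:t3 [tied]
step 4: L[4]=8 C[3]=8 → dur=8, Σ=26 | A=load:t4 B=compute:t3 [tied]
step 5: L[5]=5 C[4]=3 → dur=5, Σ=31 | A=compute:t4 B=load:t5 [load-bound]
step 6: L[6]=3 C[5]=2 → dur=3, Σ=34 | A=load:t6 B=compute:t5 [load-bound]
step 7: C[6]=4 → dur=4, Σ=38 | A=compute:t6 B=idle [compute-only]

step 1: A=compute:t0 B=load:t1 [load-bound]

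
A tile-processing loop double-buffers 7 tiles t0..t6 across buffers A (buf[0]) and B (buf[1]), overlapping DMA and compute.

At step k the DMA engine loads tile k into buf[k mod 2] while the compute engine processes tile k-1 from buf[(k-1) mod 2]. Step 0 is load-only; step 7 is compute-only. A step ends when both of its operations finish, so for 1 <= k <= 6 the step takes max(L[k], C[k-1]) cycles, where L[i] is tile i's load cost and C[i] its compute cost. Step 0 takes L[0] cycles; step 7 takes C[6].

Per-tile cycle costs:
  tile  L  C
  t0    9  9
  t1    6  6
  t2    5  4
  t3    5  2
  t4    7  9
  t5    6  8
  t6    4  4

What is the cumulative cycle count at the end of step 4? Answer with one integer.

[0] DMA t0→A (9c) ∥ CU idle ⇒ 9c, clock 9
[1] DMA t1→B (6c) ∥ CU A:t0 (9c) ⇒ 9c, clock 18
[2] DMA t2→A (5c) ∥ CU B:t1 (6c) ⇒ 6c, clock 24
[3] DMA t3→B (5c) ∥ CU A:t2 (4c) ⇒ 5c, clock 29
[4] DMA t4→A (7c) ∥ CU B:t3 (2c) ⇒ 7c, clock 36
[5] DMA t5→B (6c) ∥ CU A:t4 (9c) ⇒ 9c, clock 45
[6] DMA t6→A (4c) ∥ CU B:t5 (8c) ⇒ 8c, clock 53
[7] DMA idle ∥ CU A:t6 (4c) ⇒ 4c, clock 57

end_cycle[4] = 36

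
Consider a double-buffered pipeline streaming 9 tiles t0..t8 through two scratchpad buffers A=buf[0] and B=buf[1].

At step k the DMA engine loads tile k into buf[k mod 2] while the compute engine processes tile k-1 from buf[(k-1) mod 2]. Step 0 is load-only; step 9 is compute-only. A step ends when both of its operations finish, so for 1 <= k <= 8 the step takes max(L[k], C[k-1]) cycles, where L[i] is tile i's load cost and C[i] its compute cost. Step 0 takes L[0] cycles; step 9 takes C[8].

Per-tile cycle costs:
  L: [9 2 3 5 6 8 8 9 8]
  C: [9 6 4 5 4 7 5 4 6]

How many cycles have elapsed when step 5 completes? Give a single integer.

k=0 load=t0/9c comp=- wait=9 total=9
k=1 load=t1/2c comp=t0/9c wait=9 total=18
k=2 load=t2/3c comp=t1/6c wait=6 total=24
k=3 load=t3/5c comp=t2/4c wait=5 total=29
k=4 load=t4/6c comp=t3/5c wait=6 total=35
k=5 load=t5/8c comp=t4/4c wait=8 total=43
k=6 load=t6/8c comp=t5/7c wait=8 total=51
k=7 load=t7/9c comp=t6/5c wait=9 total=60
k=8 load=t8/8c comp=t7/4c wait=8 total=68
k=9 load=- comp=t8/6c wait=6 total=74

end_cycle[5] = 43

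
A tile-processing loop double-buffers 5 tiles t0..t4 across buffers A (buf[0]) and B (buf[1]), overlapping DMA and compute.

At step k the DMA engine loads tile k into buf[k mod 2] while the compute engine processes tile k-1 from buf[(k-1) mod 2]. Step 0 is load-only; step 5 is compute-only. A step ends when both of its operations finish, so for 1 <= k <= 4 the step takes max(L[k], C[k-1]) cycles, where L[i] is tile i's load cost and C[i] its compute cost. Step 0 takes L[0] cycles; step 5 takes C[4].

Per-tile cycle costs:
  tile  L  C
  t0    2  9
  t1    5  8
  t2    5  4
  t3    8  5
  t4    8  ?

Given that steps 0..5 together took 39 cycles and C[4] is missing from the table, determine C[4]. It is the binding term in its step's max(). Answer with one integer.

C[4] = 4

step 0 | dur = L[0]=2 = 2
step 1 | dur = max(L[1]=5, C[0]=9) = 9
step 2 | dur = max(L[2]=5, C[1]=8) = 8
step 3 | dur = max(L[3]=8, C[2]=4) = 8
step 4 | dur = max(L[4]=8, C[3]=5) = 8
step 5 | dur = C[4]=? = C[4]  (unknown; binding)
sum of known step durations = 35
dur[5] = total - known = 39 - 35 = 4
C[4] is the binding max in step 5, so C[4] = dur[5] = 4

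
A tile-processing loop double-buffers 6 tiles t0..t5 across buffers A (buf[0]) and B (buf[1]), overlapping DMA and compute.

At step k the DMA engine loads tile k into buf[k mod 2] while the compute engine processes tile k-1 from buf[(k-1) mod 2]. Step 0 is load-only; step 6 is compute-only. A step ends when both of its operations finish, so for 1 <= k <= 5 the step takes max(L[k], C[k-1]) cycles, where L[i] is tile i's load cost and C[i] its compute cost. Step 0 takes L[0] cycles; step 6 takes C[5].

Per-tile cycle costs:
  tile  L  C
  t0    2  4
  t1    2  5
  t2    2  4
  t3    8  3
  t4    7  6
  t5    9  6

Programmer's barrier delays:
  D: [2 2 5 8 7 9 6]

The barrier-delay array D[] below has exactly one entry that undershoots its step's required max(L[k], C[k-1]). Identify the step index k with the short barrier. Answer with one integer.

step 0: need L[0]=2 = 2; D[0]=2 ok
step 1: need max(L[1]=2,C[0]=4) = 4; D[1]=2 SHORT
step 2: need max(L[2]=2,C[1]=5) = 5; D[2]=5 ok
step 3: need max(L[3]=8,C[2]=4) = 8; D[3]=8 ok
step 4: need max(L[4]=7,C[3]=3) = 7; D[4]=7 ok
step 5: need max(L[5]=9,C[4]=6) = 9; D[5]=9 ok
step 6: need C[5]=6 = 6; D[6]=6 ok

hazard at step 1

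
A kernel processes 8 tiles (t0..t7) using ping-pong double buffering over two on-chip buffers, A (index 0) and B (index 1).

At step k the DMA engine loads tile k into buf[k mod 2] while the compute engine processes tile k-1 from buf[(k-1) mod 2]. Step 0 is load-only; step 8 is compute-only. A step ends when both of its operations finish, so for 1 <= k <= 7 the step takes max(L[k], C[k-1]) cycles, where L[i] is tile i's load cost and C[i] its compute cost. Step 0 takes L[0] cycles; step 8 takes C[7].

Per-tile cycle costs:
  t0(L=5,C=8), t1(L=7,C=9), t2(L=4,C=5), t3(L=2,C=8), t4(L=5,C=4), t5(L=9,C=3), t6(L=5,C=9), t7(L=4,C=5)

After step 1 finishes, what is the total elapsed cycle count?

[0] DMA t0→A (5c) ∥ CU idle ⇒ 5c, clock 5
[1] DMA t1→B (7c) ∥ CU A:t0 (8c) ⇒ 8c, clock 13
[2] DMA t2→A (4c) ∥ CU B:t1 (9c) ⇒ 9c, clock 22
[3] DMA t3→B (2c) ∥ CU A:t2 (5c) ⇒ 5c, clock 27
[4] DMA t4→A (5c) ∥ CU B:t3 (8c) ⇒ 8c, clock 35
[5] DMA t5→B (9c) ∥ CU A:t4 (4c) ⇒ 9c, clock 44
[6] DMA t6→A (5c) ∥ CU B:t5 (3c) ⇒ 5c, clock 49
[7] DMA t7→B (4c) ∥ CU A:t6 (9c) ⇒ 9c, clock 58
[8] DMA idle ∥ CU B:t7 (5c) ⇒ 5c, clock 63

end_cycle[1] = 13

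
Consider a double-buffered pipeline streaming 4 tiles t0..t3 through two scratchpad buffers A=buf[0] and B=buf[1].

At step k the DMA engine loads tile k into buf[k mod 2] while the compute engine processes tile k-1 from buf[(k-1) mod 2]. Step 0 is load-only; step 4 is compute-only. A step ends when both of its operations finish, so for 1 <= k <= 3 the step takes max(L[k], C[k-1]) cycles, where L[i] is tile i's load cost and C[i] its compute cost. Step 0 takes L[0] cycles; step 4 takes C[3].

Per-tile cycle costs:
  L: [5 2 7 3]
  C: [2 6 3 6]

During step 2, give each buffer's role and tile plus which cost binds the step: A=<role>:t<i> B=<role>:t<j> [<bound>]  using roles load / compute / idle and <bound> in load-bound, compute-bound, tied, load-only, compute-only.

step 2: A=load:t2 B=compute:t1 [load-bound]

  0. 5=5c; end=5; A:t0 B:-
  1. max(2,2)=2c; end=7; A:t0 B:t1
  2. max(7,6)=7c; end=14; A:t2 B:t1
  3. max(3,3)=3c; end=17; A:t2 B:t3
  4. 6=6c; end=23; A:t2 B:t3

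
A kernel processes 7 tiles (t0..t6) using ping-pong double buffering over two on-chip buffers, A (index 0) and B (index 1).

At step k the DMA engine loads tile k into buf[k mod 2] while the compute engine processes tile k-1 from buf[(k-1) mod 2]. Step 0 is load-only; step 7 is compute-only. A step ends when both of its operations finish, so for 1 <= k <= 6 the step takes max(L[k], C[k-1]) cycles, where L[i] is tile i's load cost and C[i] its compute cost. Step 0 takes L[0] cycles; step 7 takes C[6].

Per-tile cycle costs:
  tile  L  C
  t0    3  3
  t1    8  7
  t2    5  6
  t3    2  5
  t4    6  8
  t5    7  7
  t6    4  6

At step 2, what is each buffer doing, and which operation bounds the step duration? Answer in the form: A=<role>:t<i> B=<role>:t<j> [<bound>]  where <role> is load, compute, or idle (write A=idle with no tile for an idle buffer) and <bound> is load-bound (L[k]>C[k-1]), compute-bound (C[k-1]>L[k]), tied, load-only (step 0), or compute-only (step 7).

step 2: A=load:t2 B=compute:t1 [compute-bound]

[0] DMA t0→A (3c) ∥ CU idle ⇒ 3c, clock 3
[1] DMA t1→B (8c) ∥ CU A:t0 (3c) ⇒ 8c, clock 11
[2] DMA t2→A (5c) ∥ CU B:t1 (7c) ⇒ 7c, clock 18
[3] DMA t3→B (2c) ∥ CU A:t2 (6c) ⇒ 6c, clock 24
[4] DMA t4→A (6c) ∥ CU B:t3 (5c) ⇒ 6c, clock 30
[5] DMA t5→B (7c) ∥ CU A:t4 (8c) ⇒ 8c, clock 38
[6] DMA t6→A (4c) ∥ CU B:t5 (7c) ⇒ 7c, clock 45
[7] DMA idle ∥ CU A:t6 (6c) ⇒ 6c, clock 51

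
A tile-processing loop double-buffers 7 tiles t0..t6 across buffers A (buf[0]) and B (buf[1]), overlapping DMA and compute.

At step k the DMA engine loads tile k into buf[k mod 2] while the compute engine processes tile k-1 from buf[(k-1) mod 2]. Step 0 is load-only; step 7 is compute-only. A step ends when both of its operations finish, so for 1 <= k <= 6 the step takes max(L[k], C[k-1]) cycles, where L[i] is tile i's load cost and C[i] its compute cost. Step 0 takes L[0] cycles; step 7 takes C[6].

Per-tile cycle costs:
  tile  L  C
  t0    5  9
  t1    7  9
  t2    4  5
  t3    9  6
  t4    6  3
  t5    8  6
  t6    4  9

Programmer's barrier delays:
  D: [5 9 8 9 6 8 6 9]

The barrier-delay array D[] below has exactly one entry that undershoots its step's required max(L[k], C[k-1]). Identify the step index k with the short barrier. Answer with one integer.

hazard at step 2

step 0: need L[0]=5 = 5; D[0]=5 ok
step 1: need max(L[1]=7,C[0]=9) = 9; D[1]=9 ok
step 2: need max(L[2]=4,C[1]=9) = 9; D[2]=8 SHORT
step 3: need max(L[3]=9,C[2]=5) = 9; D[3]=9 ok
step 4: need max(L[4]=6,C[3]=6) = 6; D[4]=6 ok
step 5: need max(L[5]=8,C[4]=3) = 8; D[5]=8 ok
step 6: need max(L[6]=4,C[5]=6) = 6; D[6]=6 ok
step 7: need C[6]=9 = 9; D[7]=9 ok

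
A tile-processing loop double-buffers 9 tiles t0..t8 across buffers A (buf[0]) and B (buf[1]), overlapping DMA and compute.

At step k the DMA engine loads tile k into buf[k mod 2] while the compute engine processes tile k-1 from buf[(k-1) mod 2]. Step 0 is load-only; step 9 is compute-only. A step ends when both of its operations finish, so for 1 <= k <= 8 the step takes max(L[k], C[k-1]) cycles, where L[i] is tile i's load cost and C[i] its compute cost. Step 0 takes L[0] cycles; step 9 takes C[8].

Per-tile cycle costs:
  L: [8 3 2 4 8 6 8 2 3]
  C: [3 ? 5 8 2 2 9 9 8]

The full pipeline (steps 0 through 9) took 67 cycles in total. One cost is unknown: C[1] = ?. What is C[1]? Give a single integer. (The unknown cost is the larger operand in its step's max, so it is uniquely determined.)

step 0: dur = L[0]=8 = 8
step 1: dur = max(L[1]=3, C[0]=3) = 3
step 2: dur = max(L[2]=2, C[1]=?) = C[1]  (unknown; binding)
step 3: dur = max(L[3]=4, C[2]=5) = 5
step 4: dur = max(L[4]=8, C[3]=8) = 8
step 5: dur = max(L[5]=6, C[4]=2) = 6
step 6: dur = max(L[6]=8, C[5]=2) = 8
step 7: dur = max(L[7]=2, C[6]=9) = 9
step 8: dur = max(L[8]=3, C[7]=9) = 9
step 9: dur = C[8]=8 = 8
sum of known step durations = 64
dur[2] = total - known = 67 - 64 = 3
C[1] is the binding max in step 2, so C[1] = dur[2] = 3

C[1] = 3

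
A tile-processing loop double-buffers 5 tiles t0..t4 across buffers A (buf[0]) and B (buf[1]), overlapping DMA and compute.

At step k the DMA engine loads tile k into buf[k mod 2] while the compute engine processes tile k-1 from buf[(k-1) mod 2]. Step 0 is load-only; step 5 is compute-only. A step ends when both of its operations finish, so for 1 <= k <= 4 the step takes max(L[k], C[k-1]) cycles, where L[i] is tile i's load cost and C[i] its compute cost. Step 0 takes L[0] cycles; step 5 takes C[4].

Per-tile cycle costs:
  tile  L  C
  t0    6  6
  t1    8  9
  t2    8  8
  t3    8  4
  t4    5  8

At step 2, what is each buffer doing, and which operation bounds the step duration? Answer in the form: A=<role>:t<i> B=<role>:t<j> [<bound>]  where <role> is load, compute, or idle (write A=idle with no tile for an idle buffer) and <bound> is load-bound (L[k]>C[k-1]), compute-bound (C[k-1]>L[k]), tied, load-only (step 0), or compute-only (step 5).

k=0 load=t0/6c comp=- wait=6 total=6
k=1 load=t1/8c comp=t0/6c wait=8 total=14
k=2 load=t2/8c comp=t1/9c wait=9 total=23
k=3 load=t3/8c comp=t2/8c wait=8 total=31
k=4 load=t4/5c comp=t3/4c wait=5 total=36
k=5 load=- comp=t4/8c wait=8 total=44

step 2: A=load:t2 B=compute:t1 [compute-bound]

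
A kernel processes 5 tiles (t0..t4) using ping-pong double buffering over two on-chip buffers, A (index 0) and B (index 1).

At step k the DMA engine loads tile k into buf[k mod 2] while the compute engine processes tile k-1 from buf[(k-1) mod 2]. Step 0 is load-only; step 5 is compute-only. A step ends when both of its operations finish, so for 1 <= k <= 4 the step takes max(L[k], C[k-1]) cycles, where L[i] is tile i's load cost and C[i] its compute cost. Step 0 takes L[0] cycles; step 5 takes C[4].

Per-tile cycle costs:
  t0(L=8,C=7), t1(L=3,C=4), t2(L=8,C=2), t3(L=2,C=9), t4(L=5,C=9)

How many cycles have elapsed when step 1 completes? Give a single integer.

[0] DMA t0→A (8c) ∥ CU idle ⇒ 8c, clock 8
[1] DMA t1→B (3c) ∥ CU A:t0 (7c) ⇒ 7c, clock 15
[2] DMA t2→A (8c) ∥ CU B:t1 (4c) ⇒ 8c, clock 23
[3] DMA t3→B (2c) ∥ CU A:t2 (2c) ⇒ 2c, clock 25
[4] DMA t4→A (5c) ∥ CU B:t3 (9c) ⇒ 9c, clock 34
[5] DMA idle ∥ CU A:t4 (9c) ⇒ 9c, clock 43

end_cycle[1] = 15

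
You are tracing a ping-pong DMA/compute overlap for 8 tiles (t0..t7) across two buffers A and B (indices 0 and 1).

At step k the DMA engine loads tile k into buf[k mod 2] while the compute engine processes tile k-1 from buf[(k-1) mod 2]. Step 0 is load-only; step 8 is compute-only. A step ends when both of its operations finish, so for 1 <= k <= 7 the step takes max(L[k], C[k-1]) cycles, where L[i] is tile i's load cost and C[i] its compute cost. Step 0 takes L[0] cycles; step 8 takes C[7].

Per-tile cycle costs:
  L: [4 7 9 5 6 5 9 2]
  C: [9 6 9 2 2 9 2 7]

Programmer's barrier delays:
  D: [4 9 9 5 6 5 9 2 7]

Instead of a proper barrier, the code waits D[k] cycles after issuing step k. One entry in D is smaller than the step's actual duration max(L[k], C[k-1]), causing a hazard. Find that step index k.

k=0 barrier L[0]=4→4c, D[0]=4 ok
k=1 barrier max(L[1]=7,C[0]=9)→9c, D[1]=9 ok
k=2 barrier max(L[2]=9,C[1]=6)→9c, D[2]=9 ok
k=3 barrier max(L[3]=5,C[2]=9)→9c, D[3]=5 SHORT
k=4 barrier max(L[4]=6,C[3]=2)→6c, D[4]=6 ok
k=5 barrier max(L[5]=5,C[4]=2)→5c, D[5]=5 ok
k=6 barrier max(L[6]=9,C[5]=9)→9c, D[6]=9 ok
k=7 barrier max(L[7]=2,C[6]=2)→2c, D[7]=2 ok
k=8 barrier C[7]=7→7c, D[8]=7 ok

hazard at step 3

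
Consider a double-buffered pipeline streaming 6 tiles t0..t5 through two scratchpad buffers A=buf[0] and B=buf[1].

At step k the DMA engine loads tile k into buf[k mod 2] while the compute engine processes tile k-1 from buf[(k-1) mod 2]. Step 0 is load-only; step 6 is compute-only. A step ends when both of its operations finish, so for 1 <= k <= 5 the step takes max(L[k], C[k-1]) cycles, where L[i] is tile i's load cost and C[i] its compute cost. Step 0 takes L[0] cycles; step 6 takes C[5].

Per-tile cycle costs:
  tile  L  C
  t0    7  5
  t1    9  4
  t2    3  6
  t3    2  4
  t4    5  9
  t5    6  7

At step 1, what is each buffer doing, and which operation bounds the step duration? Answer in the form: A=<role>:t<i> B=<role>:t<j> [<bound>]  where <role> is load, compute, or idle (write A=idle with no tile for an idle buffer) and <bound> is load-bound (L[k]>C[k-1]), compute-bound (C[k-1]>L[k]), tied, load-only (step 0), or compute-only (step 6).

step 1: A=compute:t0 B=load:t1 [load-bound]

  0. 7=7c; end=7; A:t0 B:-
  1. max(9,5)=9c; end=16; A:t0 B:t1
  2. max(3,4)=4c; end=20; A:t2 B:t1
  3. max(2,6)=6c; end=26; A:t2 B:t3
  4. max(5,4)=5c; end=31; A:t4 B:t3
  5. max(6,9)=9c; end=40; A:t4 B:t5
  6. 7=7c; end=47; A:t4 B:t5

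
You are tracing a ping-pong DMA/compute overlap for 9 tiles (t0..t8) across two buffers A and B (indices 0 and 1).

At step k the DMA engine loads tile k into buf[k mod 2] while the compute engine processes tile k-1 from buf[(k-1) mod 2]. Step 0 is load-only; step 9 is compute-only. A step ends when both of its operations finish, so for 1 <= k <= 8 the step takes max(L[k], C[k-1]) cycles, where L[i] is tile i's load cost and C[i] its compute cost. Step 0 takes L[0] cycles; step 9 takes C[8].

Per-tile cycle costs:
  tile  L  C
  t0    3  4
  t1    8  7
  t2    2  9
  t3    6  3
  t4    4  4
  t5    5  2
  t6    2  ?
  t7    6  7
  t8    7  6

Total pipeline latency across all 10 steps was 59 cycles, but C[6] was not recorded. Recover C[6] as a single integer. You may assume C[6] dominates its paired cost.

C[6] = 8

step 0 | dur = L[0]=3 = 3
step 1 | dur = max(L[1]=8, C[0]=4) = 8
step 2 | dur = max(L[2]=2, C[1]=7) = 7
step 3 | dur = max(L[3]=6, C[2]=9) = 9
step 4 | dur = max(L[4]=4, C[3]=3) = 4
step 5 | dur = max(L[5]=5, C[4]=4) = 5
step 6 | dur = max(L[6]=2, C[5]=2) = 2
step 7 | dur = max(L[7]=6, C[6]=?) = C[6]  (unknown; binding)
step 8 | dur = max(L[8]=7, C[7]=7) = 7
step 9 | dur = C[8]=6 = 6
sum of known step durations = 51
dur[7] = total - known = 59 - 51 = 8
C[6] is the binding max in step 7, so C[6] = dur[7] = 8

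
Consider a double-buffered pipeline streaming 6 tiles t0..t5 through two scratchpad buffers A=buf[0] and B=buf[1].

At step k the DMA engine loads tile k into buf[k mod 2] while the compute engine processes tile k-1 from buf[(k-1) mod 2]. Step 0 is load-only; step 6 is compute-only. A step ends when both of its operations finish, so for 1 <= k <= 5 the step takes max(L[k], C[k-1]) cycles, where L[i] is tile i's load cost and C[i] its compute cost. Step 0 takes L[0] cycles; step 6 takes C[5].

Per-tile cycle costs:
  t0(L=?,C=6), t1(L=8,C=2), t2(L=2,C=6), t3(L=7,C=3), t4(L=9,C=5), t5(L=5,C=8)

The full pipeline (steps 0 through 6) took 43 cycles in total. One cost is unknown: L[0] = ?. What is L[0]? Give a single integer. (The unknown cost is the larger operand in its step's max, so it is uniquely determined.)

step 0: dur = L[0]=? = L[0]  (unknown; binding)
step 1: dur = max(L[1]=8, C[0]=6) = 8
step 2: dur = max(L[2]=2, C[1]=2) = 2
step 3: dur = max(L[3]=7, C[2]=6) = 7
step 4: dur = max(L[4]=9, C[3]=3) = 9
step 5: dur = max(L[5]=5, C[4]=5) = 5
step 6: dur = C[5]=8 = 8
sum of known step durations = 39
dur[0] = total - known = 43 - 39 = 4
L[0] is the binding max in step 0, so L[0] = dur[0] = 4

L[0] = 4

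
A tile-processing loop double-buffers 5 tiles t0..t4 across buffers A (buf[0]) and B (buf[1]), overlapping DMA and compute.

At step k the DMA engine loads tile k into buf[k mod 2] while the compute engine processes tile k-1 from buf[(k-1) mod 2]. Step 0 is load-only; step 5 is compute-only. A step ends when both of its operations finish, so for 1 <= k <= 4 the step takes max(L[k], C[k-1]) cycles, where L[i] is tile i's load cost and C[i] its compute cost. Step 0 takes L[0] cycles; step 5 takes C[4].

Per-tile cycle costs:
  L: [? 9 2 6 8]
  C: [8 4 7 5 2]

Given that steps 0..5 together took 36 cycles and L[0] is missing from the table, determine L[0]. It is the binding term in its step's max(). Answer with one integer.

step 0 | dur = L[0]=? = L[0]  (unknown; binding)
step 1 | dur = max(L[1]=9, C[0]=8) = 9
step 2 | dur = max(L[2]=2, C[1]=4) = 4
step 3 | dur = max(L[3]=6, C[2]=7) = 7
step 4 | dur = max(L[4]=8, C[3]=5) = 8
step 5 | dur = C[4]=2 = 2
sum of known step durations = 30
dur[0] = total - known = 36 - 30 = 6
L[0] is the binding max in step 0, so L[0] = dur[0] = 6

L[0] = 6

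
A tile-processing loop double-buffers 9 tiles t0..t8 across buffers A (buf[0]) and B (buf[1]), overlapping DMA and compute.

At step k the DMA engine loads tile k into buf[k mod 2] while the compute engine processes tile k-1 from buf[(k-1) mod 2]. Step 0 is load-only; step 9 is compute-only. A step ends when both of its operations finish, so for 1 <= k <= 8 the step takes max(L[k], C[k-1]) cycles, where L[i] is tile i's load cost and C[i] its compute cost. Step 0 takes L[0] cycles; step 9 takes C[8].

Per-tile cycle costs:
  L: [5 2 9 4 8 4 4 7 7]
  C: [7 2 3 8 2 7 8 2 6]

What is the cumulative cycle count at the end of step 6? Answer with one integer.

k=0 load=t0/5c comp=- wait=5 total=5
k=1 load=t1/2c comp=t0/7c wait=7 total=12
k=2 load=t2/9c comp=t1/2c wait=9 total=21
k=3 load=t3/4c comp=t2/3c wait=4 total=25
k=4 load=t4/8c comp=t3/8c wait=8 total=33
k=5 load=t5/4c comp=t4/2c wait=4 total=37
k=6 load=t6/4c comp=t5/7c wait=7 total=44
k=7 load=t7/7c comp=t6/8c wait=8 total=52
k=8 load=t8/7c comp=t7/2c wait=7 total=59
k=9 load=- comp=t8/6c wait=6 total=65

end_cycle[6] = 44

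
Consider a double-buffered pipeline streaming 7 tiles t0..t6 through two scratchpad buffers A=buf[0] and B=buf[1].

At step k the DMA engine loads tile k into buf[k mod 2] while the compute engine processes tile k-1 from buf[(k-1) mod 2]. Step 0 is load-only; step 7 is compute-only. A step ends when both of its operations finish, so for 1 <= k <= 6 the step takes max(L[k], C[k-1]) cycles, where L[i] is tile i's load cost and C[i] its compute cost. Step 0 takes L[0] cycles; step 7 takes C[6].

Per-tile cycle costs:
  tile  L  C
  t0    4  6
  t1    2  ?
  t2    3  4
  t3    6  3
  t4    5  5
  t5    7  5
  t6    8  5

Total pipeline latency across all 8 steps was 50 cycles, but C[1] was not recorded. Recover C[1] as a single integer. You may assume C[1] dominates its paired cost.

step 0 | dur = L[0]=4 = 4
step 1 | dur = max(L[1]=2, C[0]=6) = 6
step 2 | dur = max(L[2]=3, C[1]=?) = C[1]  (unknown; binding)
step 3 | dur = max(L[3]=6, C[2]=4) = 6
step 4 | dur = max(L[4]=5, C[3]=3) = 5
step 5 | dur = max(L[5]=7, C[4]=5) = 7
step 6 | dur = max(L[6]=8, C[5]=5) = 8
step 7 | dur = C[6]=5 = 5
sum of known step durations = 41
dur[2] = total - known = 50 - 41 = 9
C[1] is the binding max in step 2, so C[1] = dur[2] = 9

C[1] = 9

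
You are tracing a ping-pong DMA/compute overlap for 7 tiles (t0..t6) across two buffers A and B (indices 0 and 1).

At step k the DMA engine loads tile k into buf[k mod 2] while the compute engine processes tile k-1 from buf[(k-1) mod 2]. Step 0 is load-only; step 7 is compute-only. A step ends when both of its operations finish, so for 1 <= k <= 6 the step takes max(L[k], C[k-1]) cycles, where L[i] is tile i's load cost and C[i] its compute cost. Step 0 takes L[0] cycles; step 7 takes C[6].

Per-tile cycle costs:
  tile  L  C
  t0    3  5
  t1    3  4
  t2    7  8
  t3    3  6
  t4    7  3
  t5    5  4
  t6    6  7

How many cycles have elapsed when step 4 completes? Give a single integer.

k=0 load=t0/3c comp=- wait=3 total=3
k=1 load=t1/3c comp=t0/5c wait=5 total=8
k=2 load=t2/7c comp=t1/4c wait=7 total=15
k=3 load=t3/3c comp=t2/8c wait=8 total=23
k=4 load=t4/7c comp=t3/6c wait=7 total=30
k=5 load=t5/5c comp=t4/3c wait=5 total=35
k=6 load=t6/6c comp=t5/4c wait=6 total=41
k=7 load=- comp=t6/7c wait=7 total=48

end_cycle[4] = 30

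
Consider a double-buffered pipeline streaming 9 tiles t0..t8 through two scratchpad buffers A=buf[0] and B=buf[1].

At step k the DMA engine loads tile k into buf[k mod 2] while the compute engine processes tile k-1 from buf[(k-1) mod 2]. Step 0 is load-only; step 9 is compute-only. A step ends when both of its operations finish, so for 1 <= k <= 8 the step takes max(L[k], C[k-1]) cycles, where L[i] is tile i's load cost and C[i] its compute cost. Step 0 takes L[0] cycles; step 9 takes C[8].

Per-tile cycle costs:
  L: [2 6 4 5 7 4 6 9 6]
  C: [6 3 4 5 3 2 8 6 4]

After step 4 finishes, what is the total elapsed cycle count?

  0. 2=2c; end=2; A:t0 B:-
  1. max(6,6)=6c; end=8; A:t0 B:t1
  2. max(4,3)=4c; end=12; A:t2 B:t1
  3. max(5,4)=5c; end=17; A:t2 B:t3
  4. max(7,5)=7c; end=24; A:t4 B:t3
  5. max(4,3)=4c; end=28; A:t4 B:t5
  6. max(6,2)=6c; end=34; A:t6 B:t5
  7. max(9,8)=9c; end=43; A:t6 B:t7
  8. max(6,6)=6c; end=49; A:t8 B:t7
  9. 4=4c; end=53; A:t8 B:t7

end_cycle[4] = 24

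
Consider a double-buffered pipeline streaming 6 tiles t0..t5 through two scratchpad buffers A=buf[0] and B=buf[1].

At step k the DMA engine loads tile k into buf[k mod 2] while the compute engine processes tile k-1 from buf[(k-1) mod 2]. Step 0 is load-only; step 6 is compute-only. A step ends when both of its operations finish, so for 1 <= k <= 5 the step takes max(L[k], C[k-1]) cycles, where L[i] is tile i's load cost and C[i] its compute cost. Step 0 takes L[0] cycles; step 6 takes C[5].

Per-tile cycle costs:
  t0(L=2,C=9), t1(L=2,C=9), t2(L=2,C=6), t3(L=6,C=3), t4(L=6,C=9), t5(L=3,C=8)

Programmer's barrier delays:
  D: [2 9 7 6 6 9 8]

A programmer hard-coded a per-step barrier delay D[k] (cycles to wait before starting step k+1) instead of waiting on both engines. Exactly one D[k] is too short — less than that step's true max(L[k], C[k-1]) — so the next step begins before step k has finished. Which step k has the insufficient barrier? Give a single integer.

hazard at step 2

step 0: need L[0]=2 = 2; D[0]=2 ok
step 1: need max(L[1]=2,C[0]=9) = 9; D[1]=9 ok
step 2: need max(L[2]=2,C[1]=9) = 9; D[2]=7 SHORT
step 3: need max(L[3]=6,C[2]=6) = 6; D[3]=6 ok
step 4: need max(L[4]=6,C[3]=3) = 6; D[4]=6 ok
step 5: need max(L[5]=3,C[4]=9) = 9; D[5]=9 ok
step 6: need C[5]=8 = 8; D[6]=8 ok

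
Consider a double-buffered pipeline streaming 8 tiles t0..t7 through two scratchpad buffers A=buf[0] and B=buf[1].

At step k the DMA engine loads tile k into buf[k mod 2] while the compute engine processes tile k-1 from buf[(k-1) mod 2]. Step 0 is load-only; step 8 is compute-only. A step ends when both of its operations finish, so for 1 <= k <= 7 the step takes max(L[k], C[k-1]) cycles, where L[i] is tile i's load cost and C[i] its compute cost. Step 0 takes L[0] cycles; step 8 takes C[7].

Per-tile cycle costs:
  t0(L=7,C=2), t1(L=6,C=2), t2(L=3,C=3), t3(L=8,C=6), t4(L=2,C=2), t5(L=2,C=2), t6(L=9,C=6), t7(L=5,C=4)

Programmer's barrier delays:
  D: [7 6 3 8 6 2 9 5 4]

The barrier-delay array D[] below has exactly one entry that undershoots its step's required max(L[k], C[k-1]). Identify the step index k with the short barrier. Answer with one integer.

hazard at step 7

k=0 barrier L[0]=7→7c, D[0]=7 ok
k=1 barrier max(L[1]=6,C[0]=2)→6c, D[1]=6 ok
k=2 barrier max(L[2]=3,C[1]=2)→3c, D[2]=3 ok
k=3 barrier max(L[3]=8,C[2]=3)→8c, D[3]=8 ok
k=4 barrier max(L[4]=2,C[3]=6)→6c, D[4]=6 ok
k=5 barrier max(L[5]=2,C[4]=2)→2c, D[5]=2 ok
k=6 barrier max(L[6]=9,C[5]=2)→9c, D[6]=9 ok
k=7 barrier max(L[7]=5,C[6]=6)→6c, D[7]=5 SHORT
k=8 barrier C[7]=4→4c, D[8]=4 ok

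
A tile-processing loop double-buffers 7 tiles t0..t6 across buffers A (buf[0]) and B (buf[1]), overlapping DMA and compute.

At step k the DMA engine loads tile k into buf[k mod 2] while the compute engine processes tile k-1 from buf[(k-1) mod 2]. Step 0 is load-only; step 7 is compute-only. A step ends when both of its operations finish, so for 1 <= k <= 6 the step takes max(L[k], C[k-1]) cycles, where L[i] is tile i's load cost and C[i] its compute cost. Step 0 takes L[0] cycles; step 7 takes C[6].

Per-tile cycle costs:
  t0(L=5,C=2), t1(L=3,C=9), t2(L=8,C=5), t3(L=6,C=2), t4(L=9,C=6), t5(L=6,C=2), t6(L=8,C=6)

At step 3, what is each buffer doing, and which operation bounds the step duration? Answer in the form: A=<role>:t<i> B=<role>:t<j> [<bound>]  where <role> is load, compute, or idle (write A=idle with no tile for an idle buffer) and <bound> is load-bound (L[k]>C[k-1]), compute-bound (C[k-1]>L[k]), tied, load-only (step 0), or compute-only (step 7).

step 0: L[0]=5 → dur=5, Σ=5 | A=load:t0 B=idle [load-only]
step 1: L[1]=3 C[0]=2 → dur=3, Σ=8 | A=compute:t0 B=load:t1 [load-bound]
step 2: L[2]=8 C[1]=9 → dur=9, Σ=17 | A=load:t2 B=compute:t1 [compute-bound]
step 3: L[3]=6 C[2]=5 → dur=6, Σ=23 | A=compute:t2 B=load:t3 [load-bound]
step 4: L[4]=9 C[3]=2 → dur=9, Σ=32 | A=load:t4 B=compute:t3 [load-bound]
step 5: L[5]=6 C[4]=6 → dur=6, Σ=38 | A=compute:t4 B=load:t5 [tied]
step 6: L[6]=8 C[5]=2 → dur=8, Σ=46 | A=load:t6 B=compute:t5 [load-bound]
step 7: C[6]=6 → dur=6, Σ=52 | A=compute:t6 B=idle [compute-only]

step 3: A=compute:t2 B=load:t3 [load-bound]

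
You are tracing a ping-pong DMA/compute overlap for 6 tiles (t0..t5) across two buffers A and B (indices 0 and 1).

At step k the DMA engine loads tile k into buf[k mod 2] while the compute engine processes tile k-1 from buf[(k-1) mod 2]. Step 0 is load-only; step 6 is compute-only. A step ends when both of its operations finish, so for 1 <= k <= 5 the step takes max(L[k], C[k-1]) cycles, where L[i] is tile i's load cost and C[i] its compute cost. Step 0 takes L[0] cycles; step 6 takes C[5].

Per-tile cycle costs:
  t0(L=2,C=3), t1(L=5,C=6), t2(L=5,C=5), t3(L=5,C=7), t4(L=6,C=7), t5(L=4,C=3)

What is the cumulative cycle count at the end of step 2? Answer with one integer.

end_cycle[2] = 13

[0] DMA t0→A (2c) ∥ CU idle ⇒ 2c, clock 2
[1] DMA t1→B (5c) ∥ CU A:t0 (3c) ⇒ 5c, clock 7
[2] DMA t2→A (5c) ∥ CU B:t1 (6c) ⇒ 6c, clock 13
[3] DMA t3→B (5c) ∥ CU A:t2 (5c) ⇒ 5c, clock 18
[4] DMA t4→A (6c) ∥ CU B:t3 (7c) ⇒ 7c, clock 25
[5] DMA t5→B (4c) ∥ CU A:t4 (7c) ⇒ 7c, clock 32
[6] DMA idle ∥ CU B:t5 (3c) ⇒ 3c, clock 35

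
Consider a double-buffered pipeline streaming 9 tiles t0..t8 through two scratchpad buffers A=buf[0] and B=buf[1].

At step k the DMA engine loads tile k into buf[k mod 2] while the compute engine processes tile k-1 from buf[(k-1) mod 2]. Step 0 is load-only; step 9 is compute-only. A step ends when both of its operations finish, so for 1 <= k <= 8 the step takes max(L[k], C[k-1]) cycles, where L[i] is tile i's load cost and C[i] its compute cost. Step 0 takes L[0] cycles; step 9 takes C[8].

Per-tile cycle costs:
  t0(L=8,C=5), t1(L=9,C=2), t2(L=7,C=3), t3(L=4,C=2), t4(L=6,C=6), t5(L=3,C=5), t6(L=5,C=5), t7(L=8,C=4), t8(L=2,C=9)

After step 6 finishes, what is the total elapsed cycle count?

step 0: L[0]=8 → dur=8, Σ=8 | A=load:t0 B=idle [load-only]
step 1: L[1]=9 C[0]=5 → dur=9, Σ=17 | A=compute:t0 B=load:t1 [load-bound]
step 2: L[2]=7 C[1]=2 → dur=7, Σ=24 | A=load:t2 B=compute:t1 [load-bound]
step 3: L[3]=4 C[2]=3 → dur=4, Σ=28 | A=compute:t2 B=load:t3 [load-bound]
step 4: L[4]=6 C[3]=2 → dur=6, Σ=34 | A=load:t4 B=compute:t3 [load-bound]
step 5: L[5]=3 C[4]=6 → dur=6, Σ=40 | A=compute:t4 B=load:t5 [compute-bound]
step 6: L[6]=5 C[5]=5 → dur=5, Σ=45 | A=load:t6 B=compute:t5 [tied]
step 7: L[7]=8 C[6]=5 → dur=8, Σ=53 | A=compute:t6 B=load:t7 [load-bound]
step 8: L[8]=2 C[7]=4 → dur=4, Σ=57 | A=load:t8 B=compute:t7 [compute-bound]
step 9: C[8]=9 → dur=9, Σ=66 | A=compute:t8 B=idle [compute-only]

end_cycle[6] = 45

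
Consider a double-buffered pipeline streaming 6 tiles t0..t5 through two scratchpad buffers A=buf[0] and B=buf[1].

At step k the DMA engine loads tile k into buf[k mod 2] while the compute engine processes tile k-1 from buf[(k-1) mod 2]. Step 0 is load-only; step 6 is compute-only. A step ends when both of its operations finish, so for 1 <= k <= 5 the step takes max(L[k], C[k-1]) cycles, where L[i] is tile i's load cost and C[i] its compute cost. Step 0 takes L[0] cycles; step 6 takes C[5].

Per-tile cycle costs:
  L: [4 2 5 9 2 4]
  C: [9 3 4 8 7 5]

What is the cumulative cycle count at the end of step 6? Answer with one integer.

end_cycle[6] = 47

  0. 4=4c; end=4; A:t0 B:-
  1. max(2,9)=9c; end=13; A:t0 B:t1
  2. max(5,3)=5c; end=18; A:t2 B:t1
  3. max(9,4)=9c; end=27; A:t2 B:t3
  4. max(2,8)=8c; end=35; A:t4 B:t3
  5. max(4,7)=7c; end=42; A:t4 B:t5
  6. 5=5c; end=47; A:t4 B:t5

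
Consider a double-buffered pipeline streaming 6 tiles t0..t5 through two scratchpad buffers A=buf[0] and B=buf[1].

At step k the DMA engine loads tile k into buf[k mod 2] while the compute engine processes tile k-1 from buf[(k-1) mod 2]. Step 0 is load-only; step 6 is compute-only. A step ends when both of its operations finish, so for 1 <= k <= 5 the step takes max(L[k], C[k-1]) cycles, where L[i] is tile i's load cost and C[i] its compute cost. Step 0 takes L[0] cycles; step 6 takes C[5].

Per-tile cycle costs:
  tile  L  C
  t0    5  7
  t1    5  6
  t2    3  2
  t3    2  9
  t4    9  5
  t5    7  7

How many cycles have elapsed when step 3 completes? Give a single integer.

end_cycle[3] = 20

  0. 5=5c; end=5; A:t0 B:-
  1. max(5,7)=7c; end=12; A:t0 B:t1
  2. max(3,6)=6c; end=18; A:t2 B:t1
  3. max(2,2)=2c; end=20; A:t2 B:t3
  4. max(9,9)=9c; end=29; A:t4 B:t3
  5. max(7,5)=7c; end=36; A:t4 B:t5
  6. 7=7c; end=43; A:t4 B:t5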